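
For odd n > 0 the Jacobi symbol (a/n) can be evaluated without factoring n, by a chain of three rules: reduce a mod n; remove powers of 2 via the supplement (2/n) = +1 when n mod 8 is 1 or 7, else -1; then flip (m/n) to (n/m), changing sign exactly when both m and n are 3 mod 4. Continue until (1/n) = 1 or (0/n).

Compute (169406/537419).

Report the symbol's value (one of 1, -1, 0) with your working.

-1

factor out 2^1: 169406 = 2^1·84703; with 537419 mod 8 = 3, (2/537419) = -1; sign now -1; continue with (84703/537419)
flip (84703/537419) -> (537419/84703): both odd, 84703 mod 4 = 3, 537419 mod 4 = 3, so the flip contributes -1; sign now +1
(537419/84703): 537419 mod 84703 = 29201, so (537419/84703) = (29201/84703)
flip (29201/84703) -> (84703/29201): both odd, 29201 mod 4 = 1, 84703 mod 4 = 3, so the flip contributes +1; sign now +1
(84703/29201): 84703 mod 29201 = 26301, so (84703/29201) = (26301/29201)
flip (26301/29201) -> (29201/26301): both odd, 26301 mod 4 = 1, 29201 mod 4 = 1, so the flip contributes +1; sign now +1
(29201/26301): 29201 mod 26301 = 2900, so (29201/26301) = (2900/26301)
factor out 2^2: 2900 = 2^2·725; with 26301 mod 8 = 5, (2/26301) = -1; sign now +1; continue with (725/26301)
flip (725/26301) -> (26301/725): both odd, 725 mod 4 = 1, 26301 mod 4 = 1, so the flip contributes +1; sign now +1
(26301/725): 26301 mod 725 = 201, so (26301/725) = (201/725)
flip (201/725) -> (725/201): both odd, 201 mod 4 = 1, 725 mod 4 = 1, so the flip contributes +1; sign now +1
(725/201): 725 mod 201 = 122, so (725/201) = (122/201)
factor out 2^1: 122 = 2^1·61; with 201 mod 8 = 1, (2/201) = +1; sign now +1; continue with (61/201)
flip (61/201) -> (201/61): both odd, 61 mod 4 = 1, 201 mod 4 = 1, so the flip contributes +1; sign now +1
(201/61): 201 mod 61 = 18, so (201/61) = (18/61)
factor out 2^1: 18 = 2^1·9; with 61 mod 8 = 5, (2/61) = -1; sign now -1; continue with (9/61)
flip (9/61) -> (61/9): both odd, 9 mod 4 = 1, 61 mod 4 = 1, so the flip contributes +1; sign now -1
(61/9): 61 mod 9 = 7, so (61/9) = (7/9)
flip (7/9) -> (9/7): both odd, 7 mod 4 = 3, 9 mod 4 = 1, so the flip contributes +1; sign now -1
(9/7): 9 mod 7 = 2, so (9/7) = (2/7)
factor out 2^1: 2 = 2^1·1; with 7 mod 8 = 7, (2/7) = +1; sign now -1; continue with (1/7)
reached (1/7) = 1, so the symbol is -1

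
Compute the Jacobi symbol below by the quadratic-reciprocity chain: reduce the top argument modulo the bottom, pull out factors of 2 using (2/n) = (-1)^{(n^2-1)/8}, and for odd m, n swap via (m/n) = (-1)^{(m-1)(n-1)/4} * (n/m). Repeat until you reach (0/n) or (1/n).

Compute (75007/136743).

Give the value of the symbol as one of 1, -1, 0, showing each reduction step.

flip (75007/136743) -> (136743/75007): both odd, 75007 mod 4 = 3, 136743 mod 4 = 3, so the flip contributes -1; sign now -1
(136743/75007): 136743 mod 75007 = 61736, so (136743/75007) = (61736/75007)
factor out 2^3: 61736 = 2^3·7717; with 75007 mod 8 = 7, (2/75007) = +1; sign now -1; continue with (7717/75007)
flip (7717/75007) -> (75007/7717): both odd, 7717 mod 4 = 1, 75007 mod 4 = 3, so the flip contributes +1; sign now -1
(75007/7717): 75007 mod 7717 = 5554, so (75007/7717) = (5554/7717)
factor out 2^1: 5554 = 2^1·2777; with 7717 mod 8 = 5, (2/7717) = -1; sign now +1; continue with (2777/7717)
flip (2777/7717) -> (7717/2777): both odd, 2777 mod 4 = 1, 7717 mod 4 = 1, so the flip contributes +1; sign now +1
(7717/2777): 7717 mod 2777 = 2163, so (7717/2777) = (2163/2777)
flip (2163/2777) -> (2777/2163): both odd, 2163 mod 4 = 3, 2777 mod 4 = 1, so the flip contributes +1; sign now +1
(2777/2163): 2777 mod 2163 = 614, so (2777/2163) = (614/2163)
factor out 2^1: 614 = 2^1·307; with 2163 mod 8 = 3, (2/2163) = -1; sign now -1; continue with (307/2163)
flip (307/2163) -> (2163/307): both odd, 307 mod 4 = 3, 2163 mod 4 = 3, so the flip contributes -1; sign now +1
(2163/307): 2163 mod 307 = 14, so (2163/307) = (14/307)
factor out 2^1: 14 = 2^1·7; with 307 mod 8 = 3, (2/307) = -1; sign now -1; continue with (7/307)
flip (7/307) -> (307/7): both odd, 7 mod 4 = 3, 307 mod 4 = 3, so the flip contributes -1; sign now +1
(307/7): 307 mod 7 = 6, so (307/7) = (6/7)
factor out 2^1: 6 = 2^1·3; with 7 mod 8 = 7, (2/7) = +1; sign now +1; continue with (3/7)
flip (3/7) -> (7/3): both odd, 3 mod 4 = 3, 7 mod 4 = 3, so the flip contributes -1; sign now -1
(7/3): 7 mod 3 = 1, so (7/3) = (1/3)
reached (1/3) = 1, so the symbol is -1

-1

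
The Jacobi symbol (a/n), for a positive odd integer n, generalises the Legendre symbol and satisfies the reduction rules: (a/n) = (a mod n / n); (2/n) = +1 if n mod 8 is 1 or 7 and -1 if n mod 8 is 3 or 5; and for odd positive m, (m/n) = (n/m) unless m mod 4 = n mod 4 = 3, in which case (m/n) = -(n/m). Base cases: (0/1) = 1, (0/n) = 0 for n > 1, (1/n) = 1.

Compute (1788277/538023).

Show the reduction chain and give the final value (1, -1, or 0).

(1788277/538023): 1788277 mod 538023 = 174208, so (1788277/538023) = (174208/538023)
factor out 2^7: 174208 = 2^7·1361; with 538023 mod 8 = 7, (2/538023) = +1; sign now +1; continue with (1361/538023)
flip (1361/538023) -> (538023/1361): both odd, 1361 mod 4 = 1, 538023 mod 4 = 3, so the flip contributes +1; sign now +1
(538023/1361): 538023 mod 1361 = 428, so (538023/1361) = (428/1361)
factor out 2^2: 428 = 2^2·107; with 1361 mod 8 = 1, (2/1361) = +1; sign now +1; continue with (107/1361)
flip (107/1361) -> (1361/107): both odd, 107 mod 4 = 3, 1361 mod 4 = 1, so the flip contributes +1; sign now +1
(1361/107): 1361 mod 107 = 77, so (1361/107) = (77/107)
flip (77/107) -> (107/77): both odd, 77 mod 4 = 1, 107 mod 4 = 3, so the flip contributes +1; sign now +1
(107/77): 107 mod 77 = 30, so (107/77) = (30/77)
factor out 2^1: 30 = 2^1·15; with 77 mod 8 = 5, (2/77) = -1; sign now -1; continue with (15/77)
flip (15/77) -> (77/15): both odd, 15 mod 4 = 3, 77 mod 4 = 1, so the flip contributes +1; sign now -1
(77/15): 77 mod 15 = 2, so (77/15) = (2/15)
factor out 2^1: 2 = 2^1·1; with 15 mod 8 = 7, (2/15) = +1; sign now -1; continue with (1/15)
reached (1/15) = 1, so the symbol is -1

-1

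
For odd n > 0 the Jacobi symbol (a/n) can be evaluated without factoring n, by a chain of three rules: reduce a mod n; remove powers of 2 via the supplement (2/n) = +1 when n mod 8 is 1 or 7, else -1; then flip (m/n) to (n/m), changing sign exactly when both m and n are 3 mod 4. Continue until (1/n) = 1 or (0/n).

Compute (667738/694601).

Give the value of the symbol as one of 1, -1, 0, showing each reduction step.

factor out 2^1: 667738 = 2^1·333869; with 694601 mod 8 = 1, (2/694601) = +1; sign now +1; continue with (333869/694601)
flip (333869/694601) -> (694601/333869): both odd, 333869 mod 4 = 1, 694601 mod 4 = 1, so the flip contributes +1; sign now +1
(694601/333869): 694601 mod 333869 = 26863, so (694601/333869) = (26863/333869)
flip (26863/333869) -> (333869/26863): both odd, 26863 mod 4 = 3, 333869 mod 4 = 1, so the flip contributes +1; sign now +1
(333869/26863): 333869 mod 26863 = 11513, so (333869/26863) = (11513/26863)
flip (11513/26863) -> (26863/11513): both odd, 11513 mod 4 = 1, 26863 mod 4 = 3, so the flip contributes +1; sign now +1
(26863/11513): 26863 mod 11513 = 3837, so (26863/11513) = (3837/11513)
flip (3837/11513) -> (11513/3837): both odd, 3837 mod 4 = 1, 11513 mod 4 = 1, so the flip contributes +1; sign now +1
(11513/3837): 11513 mod 3837 = 2, so (11513/3837) = (2/3837)
factor out 2^1: 2 = 2^1·1; with 3837 mod 8 = 5, (2/3837) = -1; sign now -1; continue with (1/3837)
reached (1/3837) = 1, so the symbol is -1

-1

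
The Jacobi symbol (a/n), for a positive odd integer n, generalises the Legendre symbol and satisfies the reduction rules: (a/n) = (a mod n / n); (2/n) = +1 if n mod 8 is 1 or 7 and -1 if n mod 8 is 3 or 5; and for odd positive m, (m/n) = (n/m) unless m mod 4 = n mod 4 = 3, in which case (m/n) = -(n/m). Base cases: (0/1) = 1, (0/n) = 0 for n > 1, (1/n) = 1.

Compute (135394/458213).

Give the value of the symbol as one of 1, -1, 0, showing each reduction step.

135394 = 2^1·67697; (2/458213) = -1 since 458213 mod 8 = 5, so (135394/458213) = (-1)^1·(67697/458213); sign now -1
reciprocity: (67697/458213) = +1·(458213/67697) since 67697 mod 4 = 1, 458213 mod 4 = 1; sign now -1
(458213/67697) = (52031/67697)   [reduce mod 67697]
reciprocity: (52031/67697) = +1·(67697/52031) since 52031 mod 4 = 3, 67697 mod 4 = 1; sign now -1
(67697/52031) = (15666/52031)   [reduce mod 52031]
15666 = 2^1·7833; (2/52031) = +1 since 52031 mod 8 = 7, so (15666/52031) = (+1)^1·(7833/52031); sign now -1
reciprocity: (7833/52031) = +1·(52031/7833) since 7833 mod 4 = 1, 52031 mod 4 = 3; sign now -1
(52031/7833) = (5033/7833)   [reduce mod 7833]
reciprocity: (5033/7833) = +1·(7833/5033) since 5033 mod 4 = 1, 7833 mod 4 = 1; sign now -1
(7833/5033) = (2800/5033)   [reduce mod 5033]
2800 = 2^4·175; (2/5033) = +1 since 5033 mod 8 = 1, so (2800/5033) = (+1)^4·(175/5033); sign now -1
reciprocity: (175/5033) = +1·(5033/175) since 175 mod 4 = 3, 5033 mod 4 = 1; sign now -1
(5033/175) = (133/175)   [reduce mod 175]
reciprocity: (133/175) = +1·(175/133) since 133 mod 4 = 1, 175 mod 4 = 3; sign now -1
(175/133) = (42/133)   [reduce mod 133]
42 = 2^1·21; (2/133) = -1 since 133 mod 8 = 5, so (42/133) = (-1)^1·(21/133); sign now +1
reciprocity: (21/133) = +1·(133/21) since 21 mod 4 = 1, 133 mod 4 = 1; sign now +1
(133/21) = (7/21)   [reduce mod 21]
reciprocity: (7/21) = +1·(21/7) since 7 mod 4 = 3, 21 mod 4 = 1; sign now +1
(21/7) = (0/7)   [reduce mod 7]
(0/7) = 0   [gcd(a, n) > 1]; final value = 0

0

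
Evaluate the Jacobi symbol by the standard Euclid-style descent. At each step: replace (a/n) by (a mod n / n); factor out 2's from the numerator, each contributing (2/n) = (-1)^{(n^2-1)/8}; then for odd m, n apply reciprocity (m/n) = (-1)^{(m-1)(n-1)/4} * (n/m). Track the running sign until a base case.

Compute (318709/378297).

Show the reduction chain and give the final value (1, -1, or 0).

flip (318709/378297) -> (378297/318709): both odd, 318709 mod 4 = 1, 378297 mod 4 = 1, so the flip contributes +1; sign now +1
(378297/318709): 378297 mod 318709 = 59588, so (378297/318709) = (59588/318709)
factor out 2^2: 59588 = 2^2·14897; with 318709 mod 8 = 5, (2/318709) = -1; sign now +1; continue with (14897/318709)
flip (14897/318709) -> (318709/14897): both odd, 14897 mod 4 = 1, 318709 mod 4 = 1, so the flip contributes +1; sign now +1
(318709/14897): 318709 mod 14897 = 5872, so (318709/14897) = (5872/14897)
factor out 2^4: 5872 = 2^4·367; with 14897 mod 8 = 1, (2/14897) = +1; sign now +1; continue with (367/14897)
flip (367/14897) -> (14897/367): both odd, 367 mod 4 = 3, 14897 mod 4 = 1, so the flip contributes +1; sign now +1
(14897/367): 14897 mod 367 = 217, so (14897/367) = (217/367)
flip (217/367) -> (367/217): both odd, 217 mod 4 = 1, 367 mod 4 = 3, so the flip contributes +1; sign now +1
(367/217): 367 mod 217 = 150, so (367/217) = (150/217)
factor out 2^1: 150 = 2^1·75; with 217 mod 8 = 1, (2/217) = +1; sign now +1; continue with (75/217)
flip (75/217) -> (217/75): both odd, 75 mod 4 = 3, 217 mod 4 = 1, so the flip contributes +1; sign now +1
(217/75): 217 mod 75 = 67, so (217/75) = (67/75)
flip (67/75) -> (75/67): both odd, 67 mod 4 = 3, 75 mod 4 = 3, so the flip contributes -1; sign now -1
(75/67): 75 mod 67 = 8, so (75/67) = (8/67)
factor out 2^3: 8 = 2^3·1; with 67 mod 8 = 3, (2/67) = -1; sign now +1; continue with (1/67)
reached (1/67) = 1, so the symbol is +1

1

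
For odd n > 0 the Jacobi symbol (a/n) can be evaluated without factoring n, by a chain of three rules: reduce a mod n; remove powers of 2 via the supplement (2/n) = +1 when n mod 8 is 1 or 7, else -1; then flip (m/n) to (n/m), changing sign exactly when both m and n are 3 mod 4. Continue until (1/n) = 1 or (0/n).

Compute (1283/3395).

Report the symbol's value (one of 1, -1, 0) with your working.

-1

reciprocity: (1283/3395) = -1·(3395/1283) since 1283 mod 4 = 3, 3395 mod 4 = 3; sign now -1
(3395/1283) = (829/1283)   [reduce mod 1283]
reciprocity: (829/1283) = +1·(1283/829) since 829 mod 4 = 1, 1283 mod 4 = 3; sign now -1
(1283/829) = (454/829)   [reduce mod 829]
454 = 2^1·227; (2/829) = -1 since 829 mod 8 = 5, so (454/829) = (-1)^1·(227/829); sign now +1
reciprocity: (227/829) = +1·(829/227) since 227 mod 4 = 3, 829 mod 4 = 1; sign now +1
(829/227) = (148/227)   [reduce mod 227]
148 = 2^2·37; (2/227) = -1 since 227 mod 8 = 3, so (148/227) = (-1)^2·(37/227); sign now +1
reciprocity: (37/227) = +1·(227/37) since 37 mod 4 = 1, 227 mod 4 = 3; sign now +1
(227/37) = (5/37)   [reduce mod 37]
reciprocity: (5/37) = +1·(37/5) since 5 mod 4 = 1, 37 mod 4 = 1; sign now +1
(37/5) = (2/5)   [reduce mod 5]
2 = 2^1·1; (2/5) = -1 since 5 mod 8 = 5, so (2/5) = (-1)^1·(1/5); sign now -1
(1/5) = 1; final value = sign = -1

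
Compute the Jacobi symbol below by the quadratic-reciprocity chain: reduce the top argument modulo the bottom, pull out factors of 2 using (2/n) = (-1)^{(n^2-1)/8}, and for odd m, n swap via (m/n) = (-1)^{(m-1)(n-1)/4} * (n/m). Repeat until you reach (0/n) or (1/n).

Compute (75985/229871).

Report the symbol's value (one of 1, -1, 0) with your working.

-1

flip (75985/229871) -> (229871/75985): both odd, 75985 mod 4 = 1, 229871 mod 4 = 3, so the flip contributes +1; sign now +1
(229871/75985): 229871 mod 75985 = 1916, so (229871/75985) = (1916/75985)
factor out 2^2: 1916 = 2^2·479; with 75985 mod 8 = 1, (2/75985) = +1; sign now +1; continue with (479/75985)
flip (479/75985) -> (75985/479): both odd, 479 mod 4 = 3, 75985 mod 4 = 1, so the flip contributes +1; sign now +1
(75985/479): 75985 mod 479 = 303, so (75985/479) = (303/479)
flip (303/479) -> (479/303): both odd, 303 mod 4 = 3, 479 mod 4 = 3, so the flip contributes -1; sign now -1
(479/303): 479 mod 303 = 176, so (479/303) = (176/303)
factor out 2^4: 176 = 2^4·11; with 303 mod 8 = 7, (2/303) = +1; sign now -1; continue with (11/303)
flip (11/303) -> (303/11): both odd, 11 mod 4 = 3, 303 mod 4 = 3, so the flip contributes -1; sign now +1
(303/11): 303 mod 11 = 6, so (303/11) = (6/11)
factor out 2^1: 6 = 2^1·3; with 11 mod 8 = 3, (2/11) = -1; sign now -1; continue with (3/11)
flip (3/11) -> (11/3): both odd, 3 mod 4 = 3, 11 mod 4 = 3, so the flip contributes -1; sign now +1
(11/3): 11 mod 3 = 2, so (11/3) = (2/3)
factor out 2^1: 2 = 2^1·1; with 3 mod 8 = 3, (2/3) = -1; sign now -1; continue with (1/3)
reached (1/3) = 1, so the symbol is -1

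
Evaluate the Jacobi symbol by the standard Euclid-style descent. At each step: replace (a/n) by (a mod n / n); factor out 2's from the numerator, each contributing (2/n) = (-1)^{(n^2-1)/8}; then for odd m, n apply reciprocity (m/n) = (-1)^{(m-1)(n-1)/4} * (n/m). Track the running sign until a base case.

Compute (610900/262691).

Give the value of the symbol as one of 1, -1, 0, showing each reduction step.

(610900/262691) = (85518/262691)   [reduce mod 262691]
85518 = 2^1·42759; (2/262691) = -1 since 262691 mod 8 = 3, so (85518/262691) = (-1)^1·(42759/262691); sign now -1
reciprocity: (42759/262691) = -1·(262691/42759) since 42759 mod 4 = 3, 262691 mod 4 = 3; sign now +1
(262691/42759) = (6137/42759)   [reduce mod 42759]
reciprocity: (6137/42759) = +1·(42759/6137) since 6137 mod 4 = 1, 42759 mod 4 = 3; sign now +1
(42759/6137) = (5937/6137)   [reduce mod 6137]
reciprocity: (5937/6137) = +1·(6137/5937) since 5937 mod 4 = 1, 6137 mod 4 = 1; sign now +1
(6137/5937) = (200/5937)   [reduce mod 5937]
200 = 2^3·25; (2/5937) = +1 since 5937 mod 8 = 1, so (200/5937) = (+1)^3·(25/5937); sign now +1
reciprocity: (25/5937) = +1·(5937/25) since 25 mod 4 = 1, 5937 mod 4 = 1; sign now +1
(5937/25) = (12/25)   [reduce mod 25]
12 = 2^2·3; (2/25) = +1 since 25 mod 8 = 1, so (12/25) = (+1)^2·(3/25); sign now +1
reciprocity: (3/25) = +1·(25/3) since 3 mod 4 = 3, 25 mod 4 = 1; sign now +1
(25/3) = (1/3)   [reduce mod 3]
(1/3) = 1; final value = sign = +1

1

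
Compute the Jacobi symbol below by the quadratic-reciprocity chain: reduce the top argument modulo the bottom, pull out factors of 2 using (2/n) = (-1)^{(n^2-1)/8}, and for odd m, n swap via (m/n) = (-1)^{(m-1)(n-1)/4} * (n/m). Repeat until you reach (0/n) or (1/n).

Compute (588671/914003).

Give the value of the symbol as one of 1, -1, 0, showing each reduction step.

-1

flip (588671/914003) -> (914003/588671): both odd, 588671 mod 4 = 3, 914003 mod 4 = 3, so the flip contributes -1; sign now -1
(914003/588671): 914003 mod 588671 = 325332, so (914003/588671) = (325332/588671)
factor out 2^2: 325332 = 2^2·81333; with 588671 mod 8 = 7, (2/588671) = +1; sign now -1; continue with (81333/588671)
flip (81333/588671) -> (588671/81333): both odd, 81333 mod 4 = 1, 588671 mod 4 = 3, so the flip contributes +1; sign now -1
(588671/81333): 588671 mod 81333 = 19340, so (588671/81333) = (19340/81333)
factor out 2^2: 19340 = 2^2·4835; with 81333 mod 8 = 5, (2/81333) = -1; sign now -1; continue with (4835/81333)
flip (4835/81333) -> (81333/4835): both odd, 4835 mod 4 = 3, 81333 mod 4 = 1, so the flip contributes +1; sign now -1
(81333/4835): 81333 mod 4835 = 3973, so (81333/4835) = (3973/4835)
flip (3973/4835) -> (4835/3973): both odd, 3973 mod 4 = 1, 4835 mod 4 = 3, so the flip contributes +1; sign now -1
(4835/3973): 4835 mod 3973 = 862, so (4835/3973) = (862/3973)
factor out 2^1: 862 = 2^1·431; with 3973 mod 8 = 5, (2/3973) = -1; sign now +1; continue with (431/3973)
flip (431/3973) -> (3973/431): both odd, 431 mod 4 = 3, 3973 mod 4 = 1, so the flip contributes +1; sign now +1
(3973/431): 3973 mod 431 = 94, so (3973/431) = (94/431)
factor out 2^1: 94 = 2^1·47; with 431 mod 8 = 7, (2/431) = +1; sign now +1; continue with (47/431)
flip (47/431) -> (431/47): both odd, 47 mod 4 = 3, 431 mod 4 = 3, so the flip contributes -1; sign now -1
(431/47): 431 mod 47 = 8, so (431/47) = (8/47)
factor out 2^3: 8 = 2^3·1; with 47 mod 8 = 7, (2/47) = +1; sign now -1; continue with (1/47)
reached (1/47) = 1, so the symbol is -1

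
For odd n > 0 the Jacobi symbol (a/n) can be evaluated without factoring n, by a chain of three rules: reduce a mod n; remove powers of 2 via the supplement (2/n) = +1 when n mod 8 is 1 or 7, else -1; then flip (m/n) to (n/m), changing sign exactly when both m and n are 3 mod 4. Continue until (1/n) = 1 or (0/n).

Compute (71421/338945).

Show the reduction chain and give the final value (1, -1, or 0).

flip (71421/338945) -> (338945/71421): both odd, 71421 mod 4 = 1, 338945 mod 4 = 1, so the flip contributes +1; sign now +1
(338945/71421): 338945 mod 71421 = 53261, so (338945/71421) = (53261/71421)
flip (53261/71421) -> (71421/53261): both odd, 53261 mod 4 = 1, 71421 mod 4 = 1, so the flip contributes +1; sign now +1
(71421/53261): 71421 mod 53261 = 18160, so (71421/53261) = (18160/53261)
factor out 2^4: 18160 = 2^4·1135; with 53261 mod 8 = 5, (2/53261) = -1; sign now +1; continue with (1135/53261)
flip (1135/53261) -> (53261/1135): both odd, 1135 mod 4 = 3, 53261 mod 4 = 1, so the flip contributes +1; sign now +1
(53261/1135): 53261 mod 1135 = 1051, so (53261/1135) = (1051/1135)
flip (1051/1135) -> (1135/1051): both odd, 1051 mod 4 = 3, 1135 mod 4 = 3, so the flip contributes -1; sign now -1
(1135/1051): 1135 mod 1051 = 84, so (1135/1051) = (84/1051)
factor out 2^2: 84 = 2^2·21; with 1051 mod 8 = 3, (2/1051) = -1; sign now -1; continue with (21/1051)
flip (21/1051) -> (1051/21): both odd, 21 mod 4 = 1, 1051 mod 4 = 3, so the flip contributes +1; sign now -1
(1051/21): 1051 mod 21 = 1, so (1051/21) = (1/21)
reached (1/21) = 1, so the symbol is -1

-1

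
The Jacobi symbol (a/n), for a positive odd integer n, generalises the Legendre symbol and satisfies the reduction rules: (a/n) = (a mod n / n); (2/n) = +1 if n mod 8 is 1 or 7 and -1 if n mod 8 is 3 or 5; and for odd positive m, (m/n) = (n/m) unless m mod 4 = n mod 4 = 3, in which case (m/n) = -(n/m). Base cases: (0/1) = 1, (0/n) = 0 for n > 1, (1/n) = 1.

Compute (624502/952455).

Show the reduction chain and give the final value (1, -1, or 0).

1

factor out 2^1: 624502 = 2^1·312251; with 952455 mod 8 = 7, (2/952455) = +1; sign now +1; continue with (312251/952455)
flip (312251/952455) -> (952455/312251): both odd, 312251 mod 4 = 3, 952455 mod 4 = 3, so the flip contributes -1; sign now -1
(952455/312251): 952455 mod 312251 = 15702, so (952455/312251) = (15702/312251)
factor out 2^1: 15702 = 2^1·7851; with 312251 mod 8 = 3, (2/312251) = -1; sign now +1; continue with (7851/312251)
flip (7851/312251) -> (312251/7851): both odd, 7851 mod 4 = 3, 312251 mod 4 = 3, so the flip contributes -1; sign now -1
(312251/7851): 312251 mod 7851 = 6062, so (312251/7851) = (6062/7851)
factor out 2^1: 6062 = 2^1·3031; with 7851 mod 8 = 3, (2/7851) = -1; sign now +1; continue with (3031/7851)
flip (3031/7851) -> (7851/3031): both odd, 3031 mod 4 = 3, 7851 mod 4 = 3, so the flip contributes -1; sign now -1
(7851/3031): 7851 mod 3031 = 1789, so (7851/3031) = (1789/3031)
flip (1789/3031) -> (3031/1789): both odd, 1789 mod 4 = 1, 3031 mod 4 = 3, so the flip contributes +1; sign now -1
(3031/1789): 3031 mod 1789 = 1242, so (3031/1789) = (1242/1789)
factor out 2^1: 1242 = 2^1·621; with 1789 mod 8 = 5, (2/1789) = -1; sign now +1; continue with (621/1789)
flip (621/1789) -> (1789/621): both odd, 621 mod 4 = 1, 1789 mod 4 = 1, so the flip contributes +1; sign now +1
(1789/621): 1789 mod 621 = 547, so (1789/621) = (547/621)
flip (547/621) -> (621/547): both odd, 547 mod 4 = 3, 621 mod 4 = 1, so the flip contributes +1; sign now +1
(621/547): 621 mod 547 = 74, so (621/547) = (74/547)
factor out 2^1: 74 = 2^1·37; with 547 mod 8 = 3, (2/547) = -1; sign now -1; continue with (37/547)
flip (37/547) -> (547/37): both odd, 37 mod 4 = 1, 547 mod 4 = 3, so the flip contributes +1; sign now -1
(547/37): 547 mod 37 = 29, so (547/37) = (29/37)
flip (29/37) -> (37/29): both odd, 29 mod 4 = 1, 37 mod 4 = 1, so the flip contributes +1; sign now -1
(37/29): 37 mod 29 = 8, so (37/29) = (8/29)
factor out 2^3: 8 = 2^3·1; with 29 mod 8 = 5, (2/29) = -1; sign now +1; continue with (1/29)
reached (1/29) = 1, so the symbol is +1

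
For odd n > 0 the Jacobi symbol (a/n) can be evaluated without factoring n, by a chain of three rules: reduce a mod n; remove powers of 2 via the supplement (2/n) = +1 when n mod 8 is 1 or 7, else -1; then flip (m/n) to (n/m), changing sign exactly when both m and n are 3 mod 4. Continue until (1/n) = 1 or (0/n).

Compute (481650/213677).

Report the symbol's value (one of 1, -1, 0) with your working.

(481650/213677) = (54296/213677)   [reduce mod 213677]
54296 = 2^3·6787; (2/213677) = -1 since 213677 mod 8 = 5, so (54296/213677) = (-1)^3·(6787/213677); sign now -1
reciprocity: (6787/213677) = +1·(213677/6787) since 6787 mod 4 = 3, 213677 mod 4 = 1; sign now -1
(213677/6787) = (3280/6787)   [reduce mod 6787]
3280 = 2^4·205; (2/6787) = -1 since 6787 mod 8 = 3, so (3280/6787) = (-1)^4·(205/6787); sign now -1
reciprocity: (205/6787) = +1·(6787/205) since 205 mod 4 = 1, 6787 mod 4 = 3; sign now -1
(6787/205) = (22/205)   [reduce mod 205]
22 = 2^1·11; (2/205) = -1 since 205 mod 8 = 5, so (22/205) = (-1)^1·(11/205); sign now +1
reciprocity: (11/205) = +1·(205/11) since 11 mod 4 = 3, 205 mod 4 = 1; sign now +1
(205/11) = (7/11)   [reduce mod 11]
reciprocity: (7/11) = -1·(11/7) since 7 mod 4 = 3, 11 mod 4 = 3; sign now -1
(11/7) = (4/7)   [reduce mod 7]
4 = 2^2·1; (2/7) = +1 since 7 mod 8 = 7, so (4/7) = (+1)^2·(1/7); sign now -1
(1/7) = 1; final value = sign = -1

-1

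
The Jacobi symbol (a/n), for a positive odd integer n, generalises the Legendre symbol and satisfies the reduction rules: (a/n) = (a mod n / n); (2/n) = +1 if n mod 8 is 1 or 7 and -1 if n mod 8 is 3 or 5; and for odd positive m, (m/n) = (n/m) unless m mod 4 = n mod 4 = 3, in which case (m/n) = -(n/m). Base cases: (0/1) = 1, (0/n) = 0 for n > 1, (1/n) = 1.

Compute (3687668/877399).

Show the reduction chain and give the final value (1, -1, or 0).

1

(3687668/877399) = (178072/877399)   [reduce mod 877399]
178072 = 2^3·22259; (2/877399) = +1 since 877399 mod 8 = 7, so (178072/877399) = (+1)^3·(22259/877399); sign now +1
reciprocity: (22259/877399) = -1·(877399/22259) since 22259 mod 4 = 3, 877399 mod 4 = 3; sign now -1
(877399/22259) = (9298/22259)   [reduce mod 22259]
9298 = 2^1·4649; (2/22259) = -1 since 22259 mod 8 = 3, so (9298/22259) = (-1)^1·(4649/22259); sign now +1
reciprocity: (4649/22259) = +1·(22259/4649) since 4649 mod 4 = 1, 22259 mod 4 = 3; sign now +1
(22259/4649) = (3663/4649)   [reduce mod 4649]
reciprocity: (3663/4649) = +1·(4649/3663) since 3663 mod 4 = 3, 4649 mod 4 = 1; sign now +1
(4649/3663) = (986/3663)   [reduce mod 3663]
986 = 2^1·493; (2/3663) = +1 since 3663 mod 8 = 7, so (986/3663) = (+1)^1·(493/3663); sign now +1
reciprocity: (493/3663) = +1·(3663/493) since 493 mod 4 = 1, 3663 mod 4 = 3; sign now +1
(3663/493) = (212/493)   [reduce mod 493]
212 = 2^2·53; (2/493) = -1 since 493 mod 8 = 5, so (212/493) = (-1)^2·(53/493); sign now +1
reciprocity: (53/493) = +1·(493/53) since 53 mod 4 = 1, 493 mod 4 = 1; sign now +1
(493/53) = (16/53)   [reduce mod 53]
16 = 2^4·1; (2/53) = -1 since 53 mod 8 = 5, so (16/53) = (-1)^4·(1/53); sign now +1
(1/53) = 1; final value = sign = +1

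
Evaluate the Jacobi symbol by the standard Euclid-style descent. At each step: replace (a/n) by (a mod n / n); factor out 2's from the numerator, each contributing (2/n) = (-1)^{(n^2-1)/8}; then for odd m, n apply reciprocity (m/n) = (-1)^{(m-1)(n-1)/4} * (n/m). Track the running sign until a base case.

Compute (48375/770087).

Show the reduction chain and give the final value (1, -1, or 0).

0

flip (48375/770087) -> (770087/48375): both odd, 48375 mod 4 = 3, 770087 mod 4 = 3, so the flip contributes -1; sign now -1
(770087/48375): 770087 mod 48375 = 44462, so (770087/48375) = (44462/48375)
factor out 2^1: 44462 = 2^1·22231; with 48375 mod 8 = 7, (2/48375) = +1; sign now -1; continue with (22231/48375)
flip (22231/48375) -> (48375/22231): both odd, 22231 mod 4 = 3, 48375 mod 4 = 3, so the flip contributes -1; sign now +1
(48375/22231): 48375 mod 22231 = 3913, so (48375/22231) = (3913/22231)
flip (3913/22231) -> (22231/3913): both odd, 3913 mod 4 = 1, 22231 mod 4 = 3, so the flip contributes +1; sign now +1
(22231/3913): 22231 mod 3913 = 2666, so (22231/3913) = (2666/3913)
factor out 2^1: 2666 = 2^1·1333; with 3913 mod 8 = 1, (2/3913) = +1; sign now +1; continue with (1333/3913)
flip (1333/3913) -> (3913/1333): both odd, 1333 mod 4 = 1, 3913 mod 4 = 1, so the flip contributes +1; sign now +1
(3913/1333): 3913 mod 1333 = 1247, so (3913/1333) = (1247/1333)
flip (1247/1333) -> (1333/1247): both odd, 1247 mod 4 = 3, 1333 mod 4 = 1, so the flip contributes +1; sign now +1
(1333/1247): 1333 mod 1247 = 86, so (1333/1247) = (86/1247)
factor out 2^1: 86 = 2^1·43; with 1247 mod 8 = 7, (2/1247) = +1; sign now +1; continue with (43/1247)
flip (43/1247) -> (1247/43): both odd, 43 mod 4 = 3, 1247 mod 4 = 3, so the flip contributes -1; sign now -1
(1247/43): 1247 mod 43 = 0, so (1247/43) = (0/43)
reached (0/43); gcd(a, n) > 1, so (0/43) = 0 and the symbol is 0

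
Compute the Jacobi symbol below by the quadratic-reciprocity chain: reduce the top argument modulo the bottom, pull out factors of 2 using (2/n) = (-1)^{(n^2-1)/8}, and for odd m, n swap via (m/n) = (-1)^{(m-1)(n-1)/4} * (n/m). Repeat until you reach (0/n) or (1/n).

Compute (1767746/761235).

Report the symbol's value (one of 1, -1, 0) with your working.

1

(1767746/761235): 1767746 mod 761235 = 245276, so (1767746/761235) = (245276/761235)
factor out 2^2: 245276 = 2^2·61319; with 761235 mod 8 = 3, (2/761235) = -1; sign now +1; continue with (61319/761235)
flip (61319/761235) -> (761235/61319): both odd, 61319 mod 4 = 3, 761235 mod 4 = 3, so the flip contributes -1; sign now -1
(761235/61319): 761235 mod 61319 = 25407, so (761235/61319) = (25407/61319)
flip (25407/61319) -> (61319/25407): both odd, 25407 mod 4 = 3, 61319 mod 4 = 3, so the flip contributes -1; sign now +1
(61319/25407): 61319 mod 25407 = 10505, so (61319/25407) = (10505/25407)
flip (10505/25407) -> (25407/10505): both odd, 10505 mod 4 = 1, 25407 mod 4 = 3, so the flip contributes +1; sign now +1
(25407/10505): 25407 mod 10505 = 4397, so (25407/10505) = (4397/10505)
flip (4397/10505) -> (10505/4397): both odd, 4397 mod 4 = 1, 10505 mod 4 = 1, so the flip contributes +1; sign now +1
(10505/4397): 10505 mod 4397 = 1711, so (10505/4397) = (1711/4397)
flip (1711/4397) -> (4397/1711): both odd, 1711 mod 4 = 3, 4397 mod 4 = 1, so the flip contributes +1; sign now +1
(4397/1711): 4397 mod 1711 = 975, so (4397/1711) = (975/1711)
flip (975/1711) -> (1711/975): both odd, 975 mod 4 = 3, 1711 mod 4 = 3, so the flip contributes -1; sign now -1
(1711/975): 1711 mod 975 = 736, so (1711/975) = (736/975)
factor out 2^5: 736 = 2^5·23; with 975 mod 8 = 7, (2/975) = +1; sign now -1; continue with (23/975)
flip (23/975) -> (975/23): both odd, 23 mod 4 = 3, 975 mod 4 = 3, so the flip contributes -1; sign now +1
(975/23): 975 mod 23 = 9, so (975/23) = (9/23)
flip (9/23) -> (23/9): both odd, 9 mod 4 = 1, 23 mod 4 = 3, so the flip contributes +1; sign now +1
(23/9): 23 mod 9 = 5, so (23/9) = (5/9)
flip (5/9) -> (9/5): both odd, 5 mod 4 = 1, 9 mod 4 = 1, so the flip contributes +1; sign now +1
(9/5): 9 mod 5 = 4, so (9/5) = (4/5)
factor out 2^2: 4 = 2^2·1; with 5 mod 8 = 5, (2/5) = -1; sign now +1; continue with (1/5)
reached (1/5) = 1, so the symbol is +1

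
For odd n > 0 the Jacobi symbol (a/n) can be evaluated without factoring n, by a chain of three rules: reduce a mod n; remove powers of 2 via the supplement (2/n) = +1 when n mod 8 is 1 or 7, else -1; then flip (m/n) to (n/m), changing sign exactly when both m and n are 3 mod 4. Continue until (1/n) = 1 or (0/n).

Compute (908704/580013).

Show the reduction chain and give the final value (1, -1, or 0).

-1

(908704/580013): 908704 mod 580013 = 328691, so (908704/580013) = (328691/580013)
flip (328691/580013) -> (580013/328691): both odd, 328691 mod 4 = 3, 580013 mod 4 = 1, so the flip contributes +1; sign now +1
(580013/328691): 580013 mod 328691 = 251322, so (580013/328691) = (251322/328691)
factor out 2^1: 251322 = 2^1·125661; with 328691 mod 8 = 3, (2/328691) = -1; sign now -1; continue with (125661/328691)
flip (125661/328691) -> (328691/125661): both odd, 125661 mod 4 = 1, 328691 mod 4 = 3, so the flip contributes +1; sign now -1
(328691/125661): 328691 mod 125661 = 77369, so (328691/125661) = (77369/125661)
flip (77369/125661) -> (125661/77369): both odd, 77369 mod 4 = 1, 125661 mod 4 = 1, so the flip contributes +1; sign now -1
(125661/77369): 125661 mod 77369 = 48292, so (125661/77369) = (48292/77369)
factor out 2^2: 48292 = 2^2·12073; with 77369 mod 8 = 1, (2/77369) = +1; sign now -1; continue with (12073/77369)
flip (12073/77369) -> (77369/12073): both odd, 12073 mod 4 = 1, 77369 mod 4 = 1, so the flip contributes +1; sign now -1
(77369/12073): 77369 mod 12073 = 4931, so (77369/12073) = (4931/12073)
flip (4931/12073) -> (12073/4931): both odd, 4931 mod 4 = 3, 12073 mod 4 = 1, so the flip contributes +1; sign now -1
(12073/4931): 12073 mod 4931 = 2211, so (12073/4931) = (2211/4931)
flip (2211/4931) -> (4931/2211): both odd, 2211 mod 4 = 3, 4931 mod 4 = 3, so the flip contributes -1; sign now +1
(4931/2211): 4931 mod 2211 = 509, so (4931/2211) = (509/2211)
flip (509/2211) -> (2211/509): both odd, 509 mod 4 = 1, 2211 mod 4 = 3, so the flip contributes +1; sign now +1
(2211/509): 2211 mod 509 = 175, so (2211/509) = (175/509)
flip (175/509) -> (509/175): both odd, 175 mod 4 = 3, 509 mod 4 = 1, so the flip contributes +1; sign now +1
(509/175): 509 mod 175 = 159, so (509/175) = (159/175)
flip (159/175) -> (175/159): both odd, 159 mod 4 = 3, 175 mod 4 = 3, so the flip contributes -1; sign now -1
(175/159): 175 mod 159 = 16, so (175/159) = (16/159)
factor out 2^4: 16 = 2^4·1; with 159 mod 8 = 7, (2/159) = +1; sign now -1; continue with (1/159)
reached (1/159) = 1, so the symbol is -1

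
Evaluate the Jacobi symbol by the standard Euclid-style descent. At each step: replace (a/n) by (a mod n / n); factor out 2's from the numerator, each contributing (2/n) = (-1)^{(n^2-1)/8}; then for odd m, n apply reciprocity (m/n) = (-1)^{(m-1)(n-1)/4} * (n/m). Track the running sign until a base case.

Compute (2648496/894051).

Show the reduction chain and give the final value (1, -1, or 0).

(2648496/894051): 2648496 mod 894051 = 860394, so (2648496/894051) = (860394/894051)
factor out 2^1: 860394 = 2^1·430197; with 894051 mod 8 = 3, (2/894051) = -1; sign now -1; continue with (430197/894051)
flip (430197/894051) -> (894051/430197): both odd, 430197 mod 4 = 1, 894051 mod 4 = 3, so the flip contributes +1; sign now -1
(894051/430197): 894051 mod 430197 = 33657, so (894051/430197) = (33657/430197)
flip (33657/430197) -> (430197/33657): both odd, 33657 mod 4 = 1, 430197 mod 4 = 1, so the flip contributes +1; sign now -1
(430197/33657): 430197 mod 33657 = 26313, so (430197/33657) = (26313/33657)
flip (26313/33657) -> (33657/26313): both odd, 26313 mod 4 = 1, 33657 mod 4 = 1, so the flip contributes +1; sign now -1
(33657/26313): 33657 mod 26313 = 7344, so (33657/26313) = (7344/26313)
factor out 2^4: 7344 = 2^4·459; with 26313 mod 8 = 1, (2/26313) = +1; sign now -1; continue with (459/26313)
flip (459/26313) -> (26313/459): both odd, 459 mod 4 = 3, 26313 mod 4 = 1, so the flip contributes +1; sign now -1
(26313/459): 26313 mod 459 = 150, so (26313/459) = (150/459)
factor out 2^1: 150 = 2^1·75; with 459 mod 8 = 3, (2/459) = -1; sign now +1; continue with (75/459)
flip (75/459) -> (459/75): both odd, 75 mod 4 = 3, 459 mod 4 = 3, so the flip contributes -1; sign now -1
(459/75): 459 mod 75 = 9, so (459/75) = (9/75)
flip (9/75) -> (75/9): both odd, 9 mod 4 = 1, 75 mod 4 = 3, so the flip contributes +1; sign now -1
(75/9): 75 mod 9 = 3, so (75/9) = (3/9)
flip (3/9) -> (9/3): both odd, 3 mod 4 = 3, 9 mod 4 = 1, so the flip contributes +1; sign now -1
(9/3): 9 mod 3 = 0, so (9/3) = (0/3)
reached (0/3); gcd(a, n) > 1, so (0/3) = 0 and the symbol is 0

0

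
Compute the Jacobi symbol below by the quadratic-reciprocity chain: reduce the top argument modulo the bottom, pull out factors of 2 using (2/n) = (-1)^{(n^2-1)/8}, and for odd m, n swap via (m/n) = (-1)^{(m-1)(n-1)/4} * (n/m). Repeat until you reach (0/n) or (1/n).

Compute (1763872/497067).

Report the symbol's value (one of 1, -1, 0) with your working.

(1763872/497067): 1763872 mod 497067 = 272671, so (1763872/497067) = (272671/497067)
flip (272671/497067) -> (497067/272671): both odd, 272671 mod 4 = 3, 497067 mod 4 = 3, so the flip contributes -1; sign now -1
(497067/272671): 497067 mod 272671 = 224396, so (497067/272671) = (224396/272671)
factor out 2^2: 224396 = 2^2·56099; with 272671 mod 8 = 7, (2/272671) = +1; sign now -1; continue with (56099/272671)
flip (56099/272671) -> (272671/56099): both odd, 56099 mod 4 = 3, 272671 mod 4 = 3, so the flip contributes -1; sign now +1
(272671/56099): 272671 mod 56099 = 48275, so (272671/56099) = (48275/56099)
flip (48275/56099) -> (56099/48275): both odd, 48275 mod 4 = 3, 56099 mod 4 = 3, so the flip contributes -1; sign now -1
(56099/48275): 56099 mod 48275 = 7824, so (56099/48275) = (7824/48275)
factor out 2^4: 7824 = 2^4·489; with 48275 mod 8 = 3, (2/48275) = -1; sign now -1; continue with (489/48275)
flip (489/48275) -> (48275/489): both odd, 489 mod 4 = 1, 48275 mod 4 = 3, so the flip contributes +1; sign now -1
(48275/489): 48275 mod 489 = 353, so (48275/489) = (353/489)
flip (353/489) -> (489/353): both odd, 353 mod 4 = 1, 489 mod 4 = 1, so the flip contributes +1; sign now -1
(489/353): 489 mod 353 = 136, so (489/353) = (136/353)
factor out 2^3: 136 = 2^3·17; with 353 mod 8 = 1, (2/353) = +1; sign now -1; continue with (17/353)
flip (17/353) -> (353/17): both odd, 17 mod 4 = 1, 353 mod 4 = 1, so the flip contributes +1; sign now -1
(353/17): 353 mod 17 = 13, so (353/17) = (13/17)
flip (13/17) -> (17/13): both odd, 13 mod 4 = 1, 17 mod 4 = 1, so the flip contributes +1; sign now -1
(17/13): 17 mod 13 = 4, so (17/13) = (4/13)
factor out 2^2: 4 = 2^2·1; with 13 mod 8 = 5, (2/13) = -1; sign now -1; continue with (1/13)
reached (1/13) = 1, so the symbol is -1

-1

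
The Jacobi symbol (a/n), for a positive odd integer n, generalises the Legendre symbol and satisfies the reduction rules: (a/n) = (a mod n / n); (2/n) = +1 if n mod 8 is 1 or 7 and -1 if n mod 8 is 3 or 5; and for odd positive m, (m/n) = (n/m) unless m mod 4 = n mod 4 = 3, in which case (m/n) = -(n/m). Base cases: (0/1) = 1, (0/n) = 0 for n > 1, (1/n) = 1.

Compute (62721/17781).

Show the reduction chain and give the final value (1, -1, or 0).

(62721/17781) = (9378/17781)   [reduce mod 17781]
9378 = 2^1·4689; (2/17781) = -1 since 17781 mod 8 = 5, so (9378/17781) = (-1)^1·(4689/17781); sign now -1
reciprocity: (4689/17781) = +1·(17781/4689) since 4689 mod 4 = 1, 17781 mod 4 = 1; sign now -1
(17781/4689) = (3714/4689)   [reduce mod 4689]
3714 = 2^1·1857; (2/4689) = +1 since 4689 mod 8 = 1, so (3714/4689) = (+1)^1·(1857/4689); sign now -1
reciprocity: (1857/4689) = +1·(4689/1857) since 1857 mod 4 = 1, 4689 mod 4 = 1; sign now -1
(4689/1857) = (975/1857)   [reduce mod 1857]
reciprocity: (975/1857) = +1·(1857/975) since 975 mod 4 = 3, 1857 mod 4 = 1; sign now -1
(1857/975) = (882/975)   [reduce mod 975]
882 = 2^1·441; (2/975) = +1 since 975 mod 8 = 7, so (882/975) = (+1)^1·(441/975); sign now -1
reciprocity: (441/975) = +1·(975/441) since 441 mod 4 = 1, 975 mod 4 = 3; sign now -1
(975/441) = (93/441)   [reduce mod 441]
reciprocity: (93/441) = +1·(441/93) since 93 mod 4 = 1, 441 mod 4 = 1; sign now -1
(441/93) = (69/93)   [reduce mod 93]
reciprocity: (69/93) = +1·(93/69) since 69 mod 4 = 1, 93 mod 4 = 1; sign now -1
(93/69) = (24/69)   [reduce mod 69]
24 = 2^3·3; (2/69) = -1 since 69 mod 8 = 5, so (24/69) = (-1)^3·(3/69); sign now +1
reciprocity: (3/69) = +1·(69/3) since 3 mod 4 = 3, 69 mod 4 = 1; sign now +1
(69/3) = (0/3)   [reduce mod 3]
(0/3) = 0   [gcd(a, n) > 1]; final value = 0

0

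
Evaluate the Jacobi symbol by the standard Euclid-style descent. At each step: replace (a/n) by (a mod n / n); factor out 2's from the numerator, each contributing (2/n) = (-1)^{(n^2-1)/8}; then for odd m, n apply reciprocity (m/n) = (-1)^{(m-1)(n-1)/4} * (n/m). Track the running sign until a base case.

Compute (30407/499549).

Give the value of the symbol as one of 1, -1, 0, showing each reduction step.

flip (30407/499549) -> (499549/30407): both odd, 30407 mod 4 = 3, 499549 mod 4 = 1, so the flip contributes +1; sign now +1
(499549/30407): 499549 mod 30407 = 13037, so (499549/30407) = (13037/30407)
flip (13037/30407) -> (30407/13037): both odd, 13037 mod 4 = 1, 30407 mod 4 = 3, so the flip contributes +1; sign now +1
(30407/13037): 30407 mod 13037 = 4333, so (30407/13037) = (4333/13037)
flip (4333/13037) -> (13037/4333): both odd, 4333 mod 4 = 1, 13037 mod 4 = 1, so the flip contributes +1; sign now +1
(13037/4333): 13037 mod 4333 = 38, so (13037/4333) = (38/4333)
factor out 2^1: 38 = 2^1·19; with 4333 mod 8 = 5, (2/4333) = -1; sign now -1; continue with (19/4333)
flip (19/4333) -> (4333/19): both odd, 19 mod 4 = 3, 4333 mod 4 = 1, so the flip contributes +1; sign now -1
(4333/19): 4333 mod 19 = 1, so (4333/19) = (1/19)
reached (1/19) = 1, so the symbol is -1

-1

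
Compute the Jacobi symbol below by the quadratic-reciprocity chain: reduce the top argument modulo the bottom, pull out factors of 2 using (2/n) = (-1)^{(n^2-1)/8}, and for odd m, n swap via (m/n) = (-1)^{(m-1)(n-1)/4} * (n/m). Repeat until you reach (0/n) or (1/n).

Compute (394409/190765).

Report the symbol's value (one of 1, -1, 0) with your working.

-1

(394409/190765): 394409 mod 190765 = 12879, so (394409/190765) = (12879/190765)
flip (12879/190765) -> (190765/12879): both odd, 12879 mod 4 = 3, 190765 mod 4 = 1, so the flip contributes +1; sign now +1
(190765/12879): 190765 mod 12879 = 10459, so (190765/12879) = (10459/12879)
flip (10459/12879) -> (12879/10459): both odd, 10459 mod 4 = 3, 12879 mod 4 = 3, so the flip contributes -1; sign now -1
(12879/10459): 12879 mod 10459 = 2420, so (12879/10459) = (2420/10459)
factor out 2^2: 2420 = 2^2·605; with 10459 mod 8 = 3, (2/10459) = -1; sign now -1; continue with (605/10459)
flip (605/10459) -> (10459/605): both odd, 605 mod 4 = 1, 10459 mod 4 = 3, so the flip contributes +1; sign now -1
(10459/605): 10459 mod 605 = 174, so (10459/605) = (174/605)
factor out 2^1: 174 = 2^1·87; with 605 mod 8 = 5, (2/605) = -1; sign now +1; continue with (87/605)
flip (87/605) -> (605/87): both odd, 87 mod 4 = 3, 605 mod 4 = 1, so the flip contributes +1; sign now +1
(605/87): 605 mod 87 = 83, so (605/87) = (83/87)
flip (83/87) -> (87/83): both odd, 83 mod 4 = 3, 87 mod 4 = 3, so the flip contributes -1; sign now -1
(87/83): 87 mod 83 = 4, so (87/83) = (4/83)
factor out 2^2: 4 = 2^2·1; with 83 mod 8 = 3, (2/83) = -1; sign now -1; continue with (1/83)
reached (1/83) = 1, so the symbol is -1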